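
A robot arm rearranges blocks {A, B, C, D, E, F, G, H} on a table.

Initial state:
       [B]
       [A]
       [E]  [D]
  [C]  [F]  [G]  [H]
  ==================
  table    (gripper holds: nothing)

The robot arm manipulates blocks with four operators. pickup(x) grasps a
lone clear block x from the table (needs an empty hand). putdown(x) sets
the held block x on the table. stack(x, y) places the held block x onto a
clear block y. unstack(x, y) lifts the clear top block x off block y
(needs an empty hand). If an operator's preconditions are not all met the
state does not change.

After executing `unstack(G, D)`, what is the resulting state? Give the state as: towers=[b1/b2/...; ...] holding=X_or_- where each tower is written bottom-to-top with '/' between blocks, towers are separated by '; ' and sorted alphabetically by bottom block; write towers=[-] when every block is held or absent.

before: towers=[C; F/E/A/B; G/D; H] holding=-
pre[unstack(G, D)]: on(G,D) fail, clear(G) fail, handempty ok
on(G,D), clear(G) unmet → unstack(G, D) is a no-op
after:  towers=[C; F/E/A/B; G/D; H] holding=-

towers=[C; F/E/A/B; G/D; H] holding=-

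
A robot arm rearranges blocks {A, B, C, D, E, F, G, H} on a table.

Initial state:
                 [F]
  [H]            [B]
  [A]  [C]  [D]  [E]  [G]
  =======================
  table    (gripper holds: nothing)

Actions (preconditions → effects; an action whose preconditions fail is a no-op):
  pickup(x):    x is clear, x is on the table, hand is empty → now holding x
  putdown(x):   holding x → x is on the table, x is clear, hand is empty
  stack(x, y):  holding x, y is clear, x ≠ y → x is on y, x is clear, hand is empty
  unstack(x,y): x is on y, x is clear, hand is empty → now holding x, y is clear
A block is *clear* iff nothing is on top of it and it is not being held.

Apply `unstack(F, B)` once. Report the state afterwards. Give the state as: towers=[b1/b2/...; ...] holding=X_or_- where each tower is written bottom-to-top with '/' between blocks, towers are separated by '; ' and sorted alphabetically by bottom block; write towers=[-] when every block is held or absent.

before: towers=[A/H; C; D; E/B/F; G] holding=-
pre[unstack(F, B)]: on(F,B) ✓, clear(F) ✓, handempty ✓
all met → apply unstack(F, B)
after:  towers=[A/H; C; D; E/B; G] holding=F

towers=[A/H; C; D; E/B; G] holding=F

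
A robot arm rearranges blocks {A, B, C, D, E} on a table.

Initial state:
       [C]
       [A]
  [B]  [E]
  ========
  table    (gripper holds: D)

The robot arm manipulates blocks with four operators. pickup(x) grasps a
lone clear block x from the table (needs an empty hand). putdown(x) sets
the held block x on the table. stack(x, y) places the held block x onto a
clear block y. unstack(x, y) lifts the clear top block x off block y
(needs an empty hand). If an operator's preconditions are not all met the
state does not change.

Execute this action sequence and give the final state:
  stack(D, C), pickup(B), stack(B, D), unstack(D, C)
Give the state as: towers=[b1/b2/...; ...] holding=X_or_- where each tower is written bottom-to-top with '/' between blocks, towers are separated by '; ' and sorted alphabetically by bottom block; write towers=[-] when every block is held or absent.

step 1 (stack(D, C)): towers=[B; E/A/C/D] holding=-
step 2 (pickup(B)): towers=[E/A/C/D] holding=B
step 3 (stack(B, D)): towers=[E/A/C/D/B] holding=-
step 4 (unstack(D, C)) [no-op]: towers=[E/A/C/D/B] holding=-

towers=[E/A/C/D/B] holding=-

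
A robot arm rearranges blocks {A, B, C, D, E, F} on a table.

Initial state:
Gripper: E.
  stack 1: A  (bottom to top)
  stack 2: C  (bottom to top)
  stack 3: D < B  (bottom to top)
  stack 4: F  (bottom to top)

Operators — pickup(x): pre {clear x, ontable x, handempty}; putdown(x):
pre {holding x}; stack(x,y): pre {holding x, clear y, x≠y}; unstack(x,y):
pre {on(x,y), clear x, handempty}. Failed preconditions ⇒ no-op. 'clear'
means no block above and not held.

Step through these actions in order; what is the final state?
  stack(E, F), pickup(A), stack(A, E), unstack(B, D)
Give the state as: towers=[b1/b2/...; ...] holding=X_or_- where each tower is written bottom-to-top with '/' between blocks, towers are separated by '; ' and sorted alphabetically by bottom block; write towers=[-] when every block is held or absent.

towers=[C; D; F/E/A] holding=B

step 1 (stack(E, F)): towers=[A; C; D/B; F/E] holding=-
step 2 (pickup(A)): towers=[C; D/B; F/E] holding=A
step 3 (stack(A, E)): towers=[C; D/B; F/E/A] holding=-
step 4 (unstack(B, D)): towers=[C; D; F/E/A] holding=B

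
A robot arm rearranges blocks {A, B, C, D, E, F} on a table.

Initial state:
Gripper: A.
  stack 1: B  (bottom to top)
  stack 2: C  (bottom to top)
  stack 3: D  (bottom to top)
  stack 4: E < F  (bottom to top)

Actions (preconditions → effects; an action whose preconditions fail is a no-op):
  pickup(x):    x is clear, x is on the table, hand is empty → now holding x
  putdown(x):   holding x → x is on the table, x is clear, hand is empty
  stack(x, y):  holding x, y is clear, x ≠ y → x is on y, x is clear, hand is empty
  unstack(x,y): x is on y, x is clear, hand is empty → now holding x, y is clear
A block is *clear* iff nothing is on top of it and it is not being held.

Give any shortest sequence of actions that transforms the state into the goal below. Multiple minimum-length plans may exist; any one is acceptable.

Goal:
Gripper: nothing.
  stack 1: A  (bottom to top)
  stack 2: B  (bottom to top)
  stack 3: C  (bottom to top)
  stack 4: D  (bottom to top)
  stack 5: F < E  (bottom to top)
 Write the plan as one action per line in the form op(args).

putdown(A)
unstack(F, E)
putdown(F)
pickup(E)
stack(E, F)

step 1 (putdown(A)): towers=[A; B; C; D; E/F] holding=-
step 2 (unstack(F, E)): towers=[A; B; C; D; E] holding=F
step 3 (putdown(F)): towers=[A; B; C; D; E; F] holding=-
step 4 (pickup(E)): towers=[A; B; C; D; F] holding=E
step 5 (stack(E, F)): towers=[A; B; C; D; F/E] holding=-
goal check: towers=[A; B; C; D; F/E] holding=- — reached (length 5, optimal by BFS)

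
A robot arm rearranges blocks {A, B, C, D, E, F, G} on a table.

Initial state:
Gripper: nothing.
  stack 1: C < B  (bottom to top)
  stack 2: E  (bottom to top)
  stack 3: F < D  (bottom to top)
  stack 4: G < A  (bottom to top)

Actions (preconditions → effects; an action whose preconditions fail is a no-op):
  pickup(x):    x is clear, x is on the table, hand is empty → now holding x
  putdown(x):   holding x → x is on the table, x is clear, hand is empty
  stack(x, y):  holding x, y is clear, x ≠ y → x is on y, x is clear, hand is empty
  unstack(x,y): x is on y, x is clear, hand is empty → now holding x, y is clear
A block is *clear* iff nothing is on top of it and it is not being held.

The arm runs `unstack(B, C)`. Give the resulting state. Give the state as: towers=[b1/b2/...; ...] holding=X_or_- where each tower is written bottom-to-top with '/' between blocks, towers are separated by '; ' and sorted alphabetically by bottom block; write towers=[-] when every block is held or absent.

before: towers=[C/B; E; F/D; G/A] holding=-
pre[unstack(B, C)]: on(B,C) yes, clear(B) yes, handempty yes
all met → apply unstack(B, C)
after:  towers=[C; E; F/D; G/A] holding=B

towers=[C; E; F/D; G/A] holding=B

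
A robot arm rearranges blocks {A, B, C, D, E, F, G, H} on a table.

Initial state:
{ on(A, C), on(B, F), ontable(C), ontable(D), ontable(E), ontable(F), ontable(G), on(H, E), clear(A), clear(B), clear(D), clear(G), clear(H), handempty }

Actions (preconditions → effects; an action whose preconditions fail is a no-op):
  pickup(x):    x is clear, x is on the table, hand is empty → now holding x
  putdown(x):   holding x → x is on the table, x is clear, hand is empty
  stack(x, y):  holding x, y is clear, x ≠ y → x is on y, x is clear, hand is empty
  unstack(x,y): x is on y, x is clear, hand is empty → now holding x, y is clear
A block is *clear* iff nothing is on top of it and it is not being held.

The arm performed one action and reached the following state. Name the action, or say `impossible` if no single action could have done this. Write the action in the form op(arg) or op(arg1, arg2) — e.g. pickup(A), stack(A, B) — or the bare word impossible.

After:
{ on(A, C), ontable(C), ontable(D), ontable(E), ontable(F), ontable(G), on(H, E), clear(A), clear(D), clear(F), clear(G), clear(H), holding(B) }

unstack(B, F)

target: towers=[C/A; D; E/H; F; G] holding=B
         pickup(G) → towers=[C/A; D; E/H; F/B] holding=G
     unstack(A, C) → towers=[C; D; E/H; F/B; G] holding=A
     unstack(H, E) → towers=[C/A; D; E; F/B; G] holding=H
     unstack(B, F) → towers=[C/A; D; E/H; F; G] holding=B  ← match
         pickup(D) → towers=[C/A; E/H; F/B; G] holding=D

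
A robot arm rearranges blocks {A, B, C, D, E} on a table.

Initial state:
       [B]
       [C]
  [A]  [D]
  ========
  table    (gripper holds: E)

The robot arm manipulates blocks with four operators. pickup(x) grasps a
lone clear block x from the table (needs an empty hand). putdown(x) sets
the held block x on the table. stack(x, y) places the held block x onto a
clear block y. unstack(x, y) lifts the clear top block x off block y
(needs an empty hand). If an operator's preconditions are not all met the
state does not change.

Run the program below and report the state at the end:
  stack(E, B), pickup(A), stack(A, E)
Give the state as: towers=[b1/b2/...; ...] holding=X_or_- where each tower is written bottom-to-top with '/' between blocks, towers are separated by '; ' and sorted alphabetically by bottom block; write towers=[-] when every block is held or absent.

step 1 (stack(E, B)): towers=[A; D/C/B/E] holding=-
step 2 (pickup(A)): towers=[D/C/B/E] holding=A
step 3 (stack(A, E)): towers=[D/C/B/E/A] holding=-

towers=[D/C/B/E/A] holding=-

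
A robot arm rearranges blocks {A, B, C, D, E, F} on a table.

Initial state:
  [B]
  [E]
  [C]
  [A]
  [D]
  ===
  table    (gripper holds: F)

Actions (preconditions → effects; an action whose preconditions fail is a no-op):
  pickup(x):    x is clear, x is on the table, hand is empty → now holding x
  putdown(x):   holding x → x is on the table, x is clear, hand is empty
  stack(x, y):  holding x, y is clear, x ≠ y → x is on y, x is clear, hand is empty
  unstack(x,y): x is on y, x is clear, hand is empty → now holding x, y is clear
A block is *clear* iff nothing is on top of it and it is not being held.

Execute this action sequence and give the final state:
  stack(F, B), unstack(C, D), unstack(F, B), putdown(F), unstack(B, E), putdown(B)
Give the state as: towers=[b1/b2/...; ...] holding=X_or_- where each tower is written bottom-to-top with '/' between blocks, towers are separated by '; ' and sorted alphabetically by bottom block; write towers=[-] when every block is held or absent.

step 1 (stack(F, B)): towers=[D/A/C/E/B/F] holding=-
step 2 (unstack(C, D)) [no-op]: towers=[D/A/C/E/B/F] holding=-
step 3 (unstack(F, B)): towers=[D/A/C/E/B] holding=F
step 4 (putdown(F)): towers=[D/A/C/E/B; F] holding=-
step 5 (unstack(B, E)): towers=[D/A/C/E; F] holding=B
step 6 (putdown(B)): towers=[B; D/A/C/E; F] holding=-

towers=[B; D/A/C/E; F] holding=-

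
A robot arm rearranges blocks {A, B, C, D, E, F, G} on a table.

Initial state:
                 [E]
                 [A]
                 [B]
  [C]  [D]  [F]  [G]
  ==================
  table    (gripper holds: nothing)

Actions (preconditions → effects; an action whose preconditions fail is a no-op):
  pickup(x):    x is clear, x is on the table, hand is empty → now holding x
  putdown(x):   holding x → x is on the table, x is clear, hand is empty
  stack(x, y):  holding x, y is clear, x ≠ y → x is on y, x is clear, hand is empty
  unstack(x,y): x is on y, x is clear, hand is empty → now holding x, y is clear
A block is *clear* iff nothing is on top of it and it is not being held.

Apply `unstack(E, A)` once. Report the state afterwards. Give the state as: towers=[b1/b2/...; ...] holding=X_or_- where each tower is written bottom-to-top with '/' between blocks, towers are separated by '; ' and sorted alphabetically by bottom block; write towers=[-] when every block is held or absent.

towers=[C; D; F; G/B/A] holding=E

before: towers=[C; D; F; G/B/A/E] holding=-
pre[unstack(E, A)]: on(E,A) yes, clear(E) yes, handempty yes
all met → apply unstack(E, A)
after:  towers=[C; D; F; G/B/A] holding=E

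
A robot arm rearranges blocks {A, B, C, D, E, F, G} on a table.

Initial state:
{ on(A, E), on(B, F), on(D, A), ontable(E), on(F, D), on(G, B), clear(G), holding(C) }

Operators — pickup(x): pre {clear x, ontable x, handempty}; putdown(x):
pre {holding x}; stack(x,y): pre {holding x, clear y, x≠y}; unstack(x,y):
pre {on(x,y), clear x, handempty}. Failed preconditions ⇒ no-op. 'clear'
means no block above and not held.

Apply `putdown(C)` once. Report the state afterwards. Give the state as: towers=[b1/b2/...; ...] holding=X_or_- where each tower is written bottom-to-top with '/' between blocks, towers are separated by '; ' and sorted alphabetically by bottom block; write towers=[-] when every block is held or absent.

before: towers=[E/A/D/F/B/G] holding=C
pre[putdown(C)]: holding(C) ok
all met → apply putdown(C)
after:  towers=[C; E/A/D/F/B/G] holding=-

towers=[C; E/A/D/F/B/G] holding=-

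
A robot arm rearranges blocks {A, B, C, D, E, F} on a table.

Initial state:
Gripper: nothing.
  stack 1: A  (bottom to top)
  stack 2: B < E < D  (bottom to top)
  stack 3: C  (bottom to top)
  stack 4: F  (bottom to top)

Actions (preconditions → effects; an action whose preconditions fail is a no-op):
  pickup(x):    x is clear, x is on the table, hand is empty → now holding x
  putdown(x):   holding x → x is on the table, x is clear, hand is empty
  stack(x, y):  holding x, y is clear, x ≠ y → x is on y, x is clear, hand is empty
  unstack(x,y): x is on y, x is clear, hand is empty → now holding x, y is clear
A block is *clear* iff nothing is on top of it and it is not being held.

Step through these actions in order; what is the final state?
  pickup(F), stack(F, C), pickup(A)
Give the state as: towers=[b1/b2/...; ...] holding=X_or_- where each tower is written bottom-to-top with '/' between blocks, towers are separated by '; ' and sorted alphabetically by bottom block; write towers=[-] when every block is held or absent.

step 1 (pickup(F)): towers=[A; B/E/D; C] holding=F
step 2 (stack(F, C)): towers=[A; B/E/D; C/F] holding=-
step 3 (pickup(A)): towers=[B/E/D; C/F] holding=A

towers=[B/E/D; C/F] holding=A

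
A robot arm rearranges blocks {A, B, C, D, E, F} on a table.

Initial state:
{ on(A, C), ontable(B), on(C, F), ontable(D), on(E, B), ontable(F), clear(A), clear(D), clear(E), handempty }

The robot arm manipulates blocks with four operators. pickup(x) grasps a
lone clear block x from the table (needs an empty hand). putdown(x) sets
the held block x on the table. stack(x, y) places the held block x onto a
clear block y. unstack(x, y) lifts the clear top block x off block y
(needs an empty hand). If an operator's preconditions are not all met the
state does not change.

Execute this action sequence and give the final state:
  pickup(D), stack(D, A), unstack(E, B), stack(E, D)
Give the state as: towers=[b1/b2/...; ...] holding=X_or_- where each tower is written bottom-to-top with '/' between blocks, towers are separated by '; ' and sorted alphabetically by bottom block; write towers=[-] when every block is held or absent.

step 1 (pickup(D)): towers=[B/E; F/C/A] holding=D
step 2 (stack(D, A)): towers=[B/E; F/C/A/D] holding=-
step 3 (unstack(E, B)): towers=[B; F/C/A/D] holding=E
step 4 (stack(E, D)): towers=[B; F/C/A/D/E] holding=-

towers=[B; F/C/A/D/E] holding=-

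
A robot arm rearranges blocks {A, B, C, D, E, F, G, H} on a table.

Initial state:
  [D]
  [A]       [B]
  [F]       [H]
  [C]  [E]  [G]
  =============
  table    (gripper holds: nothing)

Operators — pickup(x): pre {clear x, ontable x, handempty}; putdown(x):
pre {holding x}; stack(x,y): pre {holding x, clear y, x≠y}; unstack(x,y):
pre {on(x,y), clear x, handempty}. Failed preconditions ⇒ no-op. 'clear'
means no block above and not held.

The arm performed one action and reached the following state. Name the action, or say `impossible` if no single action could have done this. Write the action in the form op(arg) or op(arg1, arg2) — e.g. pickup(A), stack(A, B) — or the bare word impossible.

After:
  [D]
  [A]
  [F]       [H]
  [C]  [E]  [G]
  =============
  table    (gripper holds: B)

target: towers=[C/F/A/D; E; G/H] holding=B
         pickup(E) → towers=[C/F/A/D; G/H/B] holding=E
     unstack(B, H) → towers=[C/F/A/D; E; G/H] holding=B  ← match
     unstack(D, A) → towers=[C/F/A; E; G/H/B] holding=D

unstack(B, H)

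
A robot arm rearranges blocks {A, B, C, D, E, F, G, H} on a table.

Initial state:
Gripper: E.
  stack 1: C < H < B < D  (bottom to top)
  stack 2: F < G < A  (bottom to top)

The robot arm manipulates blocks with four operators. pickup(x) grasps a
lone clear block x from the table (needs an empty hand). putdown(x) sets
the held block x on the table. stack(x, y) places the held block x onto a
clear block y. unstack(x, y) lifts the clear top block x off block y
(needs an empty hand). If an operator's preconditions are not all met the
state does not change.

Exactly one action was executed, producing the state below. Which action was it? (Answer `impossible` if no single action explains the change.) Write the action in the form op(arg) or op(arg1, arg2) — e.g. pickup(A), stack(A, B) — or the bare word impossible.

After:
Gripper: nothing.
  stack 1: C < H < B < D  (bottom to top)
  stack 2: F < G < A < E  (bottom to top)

target: towers=[C/H/B/D; F/G/A/E] holding=-
        putdown(E) → towers=[C/H/B/D; E; F/G/A] holding=-
       stack(E, A) → towers=[C/H/B/D; F/G/A/E] holding=-  ← match
       stack(E, D) → towers=[C/H/B/D/E; F/G/A] holding=-

stack(E, A)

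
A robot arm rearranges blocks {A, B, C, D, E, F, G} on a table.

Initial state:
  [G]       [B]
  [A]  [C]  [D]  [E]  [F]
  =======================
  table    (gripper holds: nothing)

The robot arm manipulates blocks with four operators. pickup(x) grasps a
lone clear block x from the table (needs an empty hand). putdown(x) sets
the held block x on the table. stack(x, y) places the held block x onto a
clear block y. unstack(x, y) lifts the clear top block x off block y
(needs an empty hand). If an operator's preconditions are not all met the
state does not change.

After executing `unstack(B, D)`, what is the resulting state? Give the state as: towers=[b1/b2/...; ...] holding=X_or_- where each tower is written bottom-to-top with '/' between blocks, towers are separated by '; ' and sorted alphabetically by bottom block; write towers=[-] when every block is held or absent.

towers=[A/G; C; D; E; F] holding=B

before: towers=[A/G; C; D/B; E; F] holding=-
pre[unstack(B, D)]: on(B,D) ok, clear(B) ok, handempty ok
all met → apply unstack(B, D)
after:  towers=[A/G; C; D; E; F] holding=B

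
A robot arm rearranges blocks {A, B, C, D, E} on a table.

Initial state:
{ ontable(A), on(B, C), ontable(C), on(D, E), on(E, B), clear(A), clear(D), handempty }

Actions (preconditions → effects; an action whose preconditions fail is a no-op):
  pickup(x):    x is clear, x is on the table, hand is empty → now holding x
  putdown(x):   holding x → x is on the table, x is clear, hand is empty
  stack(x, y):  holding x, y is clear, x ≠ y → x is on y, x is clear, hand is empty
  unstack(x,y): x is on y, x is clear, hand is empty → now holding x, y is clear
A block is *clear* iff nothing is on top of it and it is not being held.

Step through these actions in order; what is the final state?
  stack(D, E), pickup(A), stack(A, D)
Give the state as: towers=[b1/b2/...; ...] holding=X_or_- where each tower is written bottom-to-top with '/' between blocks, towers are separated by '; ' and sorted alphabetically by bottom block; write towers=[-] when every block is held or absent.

towers=[C/B/E/D/A] holding=-

step 1 (stack(D, E)) [no-op]: towers=[A; C/B/E/D] holding=-
step 2 (pickup(A)): towers=[C/B/E/D] holding=A
step 3 (stack(A, D)): towers=[C/B/E/D/A] holding=-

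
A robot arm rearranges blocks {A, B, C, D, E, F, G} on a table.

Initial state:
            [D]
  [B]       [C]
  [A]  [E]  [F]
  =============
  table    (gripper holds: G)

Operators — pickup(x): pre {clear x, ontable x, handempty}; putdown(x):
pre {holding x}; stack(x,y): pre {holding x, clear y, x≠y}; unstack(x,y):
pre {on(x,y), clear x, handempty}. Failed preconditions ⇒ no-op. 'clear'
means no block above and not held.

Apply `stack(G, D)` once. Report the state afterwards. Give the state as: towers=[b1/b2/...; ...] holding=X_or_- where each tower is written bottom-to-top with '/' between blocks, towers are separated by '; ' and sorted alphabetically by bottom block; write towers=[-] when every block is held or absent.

towers=[A/B; E; F/C/D/G] holding=-

before: towers=[A/B; E; F/C/D] holding=G
pre[stack(G, D)]: holding(G) ok, clear(D) ok, G≠D ok
all met → apply stack(G, D)
after:  towers=[A/B; E; F/C/D/G] holding=-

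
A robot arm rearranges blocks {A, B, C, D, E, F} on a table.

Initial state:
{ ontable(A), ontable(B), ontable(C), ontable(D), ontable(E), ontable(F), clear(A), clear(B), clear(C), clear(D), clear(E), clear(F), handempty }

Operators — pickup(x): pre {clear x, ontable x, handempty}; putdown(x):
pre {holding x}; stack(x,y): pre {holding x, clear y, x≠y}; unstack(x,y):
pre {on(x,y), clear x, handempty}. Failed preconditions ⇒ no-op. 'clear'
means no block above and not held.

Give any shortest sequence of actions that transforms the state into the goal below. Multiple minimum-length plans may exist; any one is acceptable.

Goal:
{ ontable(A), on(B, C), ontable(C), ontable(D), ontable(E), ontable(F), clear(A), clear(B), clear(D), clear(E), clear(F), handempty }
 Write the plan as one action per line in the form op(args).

pickup(B)
stack(B, C)

step 1 (pickup(B)): towers=[A; C; D; E; F] holding=B
step 2 (stack(B, C)): towers=[A; C/B; D; E; F] holding=-
goal check: towers=[A; C/B; D; E; F] holding=- — reached (length 2, optimal by BFS)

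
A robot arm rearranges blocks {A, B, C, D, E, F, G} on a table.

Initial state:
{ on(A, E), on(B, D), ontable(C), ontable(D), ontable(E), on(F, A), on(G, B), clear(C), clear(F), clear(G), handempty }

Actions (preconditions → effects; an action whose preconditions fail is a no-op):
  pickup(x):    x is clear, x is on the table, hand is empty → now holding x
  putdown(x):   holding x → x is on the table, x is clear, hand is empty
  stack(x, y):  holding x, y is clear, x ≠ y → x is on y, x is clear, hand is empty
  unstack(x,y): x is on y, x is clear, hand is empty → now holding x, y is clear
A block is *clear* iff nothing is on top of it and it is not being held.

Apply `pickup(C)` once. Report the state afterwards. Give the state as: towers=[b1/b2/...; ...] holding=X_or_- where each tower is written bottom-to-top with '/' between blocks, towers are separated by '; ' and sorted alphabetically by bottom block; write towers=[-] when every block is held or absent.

towers=[D/B/G; E/A/F] holding=C

before: towers=[C; D/B/G; E/A/F] holding=-
pre[pickup(C)]: clear(C) ok, ontable(C) ok, handempty ok
all met → apply pickup(C)
after:  towers=[D/B/G; E/A/F] holding=C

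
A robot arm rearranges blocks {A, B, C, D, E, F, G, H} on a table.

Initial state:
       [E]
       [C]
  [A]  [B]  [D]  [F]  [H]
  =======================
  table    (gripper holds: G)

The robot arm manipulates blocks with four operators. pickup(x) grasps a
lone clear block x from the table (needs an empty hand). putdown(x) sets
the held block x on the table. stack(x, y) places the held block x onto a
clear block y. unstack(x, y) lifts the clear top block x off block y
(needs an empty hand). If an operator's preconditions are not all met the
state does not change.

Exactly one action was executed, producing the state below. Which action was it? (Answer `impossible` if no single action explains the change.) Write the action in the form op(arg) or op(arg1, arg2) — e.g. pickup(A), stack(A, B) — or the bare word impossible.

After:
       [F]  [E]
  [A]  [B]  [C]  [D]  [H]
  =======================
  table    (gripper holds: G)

target: towers=[A; B/F; C/E; D; H] holding=G
        putdown(G) → towers=[A; B/C/E; D; F; G; H] holding=-
       stack(G, A) → towers=[A/G; B/C/E; D; F; H] holding=-
       stack(G, E) → towers=[A; B/C/E/G; D; F; H] holding=-
       stack(G, H) → towers=[A; B/C/E; D; F; H/G] holding=-
       stack(G, F) → towers=[A; B/C/E; D; F/G; H] holding=-
       stack(G, D) → towers=[A; B/C/E; D/G; F; H] holding=-
none of the 6 applicable actions match → impossible

impossible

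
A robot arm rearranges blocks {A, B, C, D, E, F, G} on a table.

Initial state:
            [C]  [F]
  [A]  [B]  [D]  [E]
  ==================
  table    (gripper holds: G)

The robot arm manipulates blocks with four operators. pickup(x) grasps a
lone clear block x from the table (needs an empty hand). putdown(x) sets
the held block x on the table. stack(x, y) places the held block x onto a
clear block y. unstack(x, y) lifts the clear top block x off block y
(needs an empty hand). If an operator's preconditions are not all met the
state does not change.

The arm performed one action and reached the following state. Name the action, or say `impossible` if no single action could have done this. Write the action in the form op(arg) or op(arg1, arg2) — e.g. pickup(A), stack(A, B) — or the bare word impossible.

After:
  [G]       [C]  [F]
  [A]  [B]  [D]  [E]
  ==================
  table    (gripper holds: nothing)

stack(G, A)

target: towers=[A/G; B; D/C; E/F] holding=-
        putdown(G) → towers=[A; B; D/C; E/F; G] holding=-
       stack(G, B) → towers=[A; B/G; D/C; E/F] holding=-
       stack(G, F) → towers=[A; B; D/C; E/F/G] holding=-
       stack(G, A) → towers=[A/G; B; D/C; E/F] holding=-  ← match
       stack(G, C) → towers=[A; B; D/C/G; E/F] holding=-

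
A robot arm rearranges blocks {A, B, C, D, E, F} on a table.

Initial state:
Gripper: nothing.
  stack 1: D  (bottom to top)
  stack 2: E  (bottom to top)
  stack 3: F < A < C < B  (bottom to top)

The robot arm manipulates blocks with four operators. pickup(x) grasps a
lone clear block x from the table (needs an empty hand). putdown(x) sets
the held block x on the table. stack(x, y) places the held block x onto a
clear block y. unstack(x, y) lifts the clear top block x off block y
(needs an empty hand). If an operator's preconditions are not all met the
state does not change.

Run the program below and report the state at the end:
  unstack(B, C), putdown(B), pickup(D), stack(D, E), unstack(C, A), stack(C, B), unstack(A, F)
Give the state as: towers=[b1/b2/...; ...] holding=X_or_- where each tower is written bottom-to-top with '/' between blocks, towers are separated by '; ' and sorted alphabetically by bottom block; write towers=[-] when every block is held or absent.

towers=[B/C; E/D; F] holding=A

step 1 (unstack(B, C)): towers=[D; E; F/A/C] holding=B
step 2 (putdown(B)): towers=[B; D; E; F/A/C] holding=-
step 3 (pickup(D)): towers=[B; E; F/A/C] holding=D
step 4 (stack(D, E)): towers=[B; E/D; F/A/C] holding=-
step 5 (unstack(C, A)): towers=[B; E/D; F/A] holding=C
step 6 (stack(C, B)): towers=[B/C; E/D; F/A] holding=-
step 7 (unstack(A, F)): towers=[B/C; E/D; F] holding=A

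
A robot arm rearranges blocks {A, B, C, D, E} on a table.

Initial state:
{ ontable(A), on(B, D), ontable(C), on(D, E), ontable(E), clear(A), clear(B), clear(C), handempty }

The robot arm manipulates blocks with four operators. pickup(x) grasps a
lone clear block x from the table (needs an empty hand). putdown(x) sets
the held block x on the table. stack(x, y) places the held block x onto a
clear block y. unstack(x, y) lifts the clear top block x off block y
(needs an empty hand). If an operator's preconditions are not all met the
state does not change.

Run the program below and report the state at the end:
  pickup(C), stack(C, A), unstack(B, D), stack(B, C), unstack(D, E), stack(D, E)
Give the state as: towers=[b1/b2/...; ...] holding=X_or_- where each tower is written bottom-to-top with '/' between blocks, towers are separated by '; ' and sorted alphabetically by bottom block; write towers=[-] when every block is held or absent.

step 1 (pickup(C)): towers=[A; E/D/B] holding=C
step 2 (stack(C, A)): towers=[A/C; E/D/B] holding=-
step 3 (unstack(B, D)): towers=[A/C; E/D] holding=B
step 4 (stack(B, C)): towers=[A/C/B; E/D] holding=-
step 5 (unstack(D, E)): towers=[A/C/B; E] holding=D
step 6 (stack(D, E)): towers=[A/C/B; E/D] holding=-

towers=[A/C/B; E/D] holding=-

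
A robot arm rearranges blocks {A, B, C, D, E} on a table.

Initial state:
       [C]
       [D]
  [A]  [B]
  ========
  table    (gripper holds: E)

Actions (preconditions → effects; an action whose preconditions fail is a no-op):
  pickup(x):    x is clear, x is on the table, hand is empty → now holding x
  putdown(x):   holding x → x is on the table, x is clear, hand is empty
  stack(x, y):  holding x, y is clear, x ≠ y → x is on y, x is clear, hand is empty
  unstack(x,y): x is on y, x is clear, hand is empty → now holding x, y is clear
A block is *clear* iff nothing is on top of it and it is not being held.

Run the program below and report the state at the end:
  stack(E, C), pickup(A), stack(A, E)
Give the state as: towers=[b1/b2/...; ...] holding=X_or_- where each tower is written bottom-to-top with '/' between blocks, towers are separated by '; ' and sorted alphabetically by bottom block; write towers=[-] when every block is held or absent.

step 1 (stack(E, C)): towers=[A; B/D/C/E] holding=-
step 2 (pickup(A)): towers=[B/D/C/E] holding=A
step 3 (stack(A, E)): towers=[B/D/C/E/A] holding=-

towers=[B/D/C/E/A] holding=-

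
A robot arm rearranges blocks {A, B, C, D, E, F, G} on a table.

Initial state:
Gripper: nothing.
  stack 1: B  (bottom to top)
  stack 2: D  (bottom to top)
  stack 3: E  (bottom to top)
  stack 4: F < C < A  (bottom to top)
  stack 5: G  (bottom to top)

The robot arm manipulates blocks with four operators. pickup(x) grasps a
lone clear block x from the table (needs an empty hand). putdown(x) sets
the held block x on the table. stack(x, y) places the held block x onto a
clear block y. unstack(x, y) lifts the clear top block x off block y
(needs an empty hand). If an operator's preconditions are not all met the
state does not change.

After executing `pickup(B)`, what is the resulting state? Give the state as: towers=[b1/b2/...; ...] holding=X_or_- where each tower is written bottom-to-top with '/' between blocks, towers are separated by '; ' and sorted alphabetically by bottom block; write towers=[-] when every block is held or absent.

before: towers=[B; D; E; F/C/A; G] holding=-
pre[pickup(B)]: clear(B) ✓, ontable(B) ✓, handempty ✓
all met → apply pickup(B)
after:  towers=[D; E; F/C/A; G] holding=B

towers=[D; E; F/C/A; G] holding=B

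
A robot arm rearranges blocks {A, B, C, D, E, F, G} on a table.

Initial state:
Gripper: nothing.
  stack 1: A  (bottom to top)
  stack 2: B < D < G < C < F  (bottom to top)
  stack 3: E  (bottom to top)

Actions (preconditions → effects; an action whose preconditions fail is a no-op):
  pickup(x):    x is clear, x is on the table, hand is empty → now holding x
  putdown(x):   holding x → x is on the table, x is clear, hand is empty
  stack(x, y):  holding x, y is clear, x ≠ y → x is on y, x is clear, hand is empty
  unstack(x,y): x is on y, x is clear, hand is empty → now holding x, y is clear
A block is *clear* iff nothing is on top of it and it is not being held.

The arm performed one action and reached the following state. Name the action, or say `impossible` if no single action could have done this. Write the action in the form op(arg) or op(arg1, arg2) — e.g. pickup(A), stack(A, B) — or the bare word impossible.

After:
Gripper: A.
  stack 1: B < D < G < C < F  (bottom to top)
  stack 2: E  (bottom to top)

pickup(A)

target: towers=[B/D/G/C/F; E] holding=A
     unstack(F, C) → towers=[A; B/D/G/C; E] holding=F
         pickup(A) → towers=[B/D/G/C/F; E] holding=A  ← match
         pickup(E) → towers=[A; B/D/G/C/F] holding=E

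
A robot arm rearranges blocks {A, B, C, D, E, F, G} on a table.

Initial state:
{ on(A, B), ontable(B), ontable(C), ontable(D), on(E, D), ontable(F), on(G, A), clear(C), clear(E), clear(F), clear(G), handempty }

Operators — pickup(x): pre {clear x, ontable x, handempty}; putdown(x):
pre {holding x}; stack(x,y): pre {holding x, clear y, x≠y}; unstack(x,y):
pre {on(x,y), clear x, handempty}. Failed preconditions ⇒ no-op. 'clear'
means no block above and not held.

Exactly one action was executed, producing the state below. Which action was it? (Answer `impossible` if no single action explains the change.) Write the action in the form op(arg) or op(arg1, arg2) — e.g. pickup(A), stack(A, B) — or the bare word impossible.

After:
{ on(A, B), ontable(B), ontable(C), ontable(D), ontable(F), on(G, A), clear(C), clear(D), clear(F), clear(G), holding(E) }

unstack(E, D)

target: towers=[B/A/G; C; D; F] holding=E
         pickup(F) → towers=[B/A/G; C; D/E] holding=F
     unstack(G, A) → towers=[B/A; C; D/E; F] holding=G
     unstack(E, D) → towers=[B/A/G; C; D; F] holding=E  ← match
         pickup(C) → towers=[B/A/G; D/E; F] holding=C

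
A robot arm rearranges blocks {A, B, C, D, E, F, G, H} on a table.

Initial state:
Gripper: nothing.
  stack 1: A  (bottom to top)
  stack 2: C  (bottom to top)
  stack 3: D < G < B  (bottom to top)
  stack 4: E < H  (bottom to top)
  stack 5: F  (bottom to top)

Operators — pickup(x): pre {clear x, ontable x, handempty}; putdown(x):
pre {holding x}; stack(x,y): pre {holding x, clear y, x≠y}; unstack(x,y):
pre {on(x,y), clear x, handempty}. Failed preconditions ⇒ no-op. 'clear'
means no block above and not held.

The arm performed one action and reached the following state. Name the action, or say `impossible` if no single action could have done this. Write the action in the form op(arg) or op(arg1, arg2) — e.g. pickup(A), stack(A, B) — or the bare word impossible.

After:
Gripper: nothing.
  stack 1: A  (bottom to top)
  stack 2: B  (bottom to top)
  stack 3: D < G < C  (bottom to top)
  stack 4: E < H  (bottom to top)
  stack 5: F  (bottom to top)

impossible

target: towers=[A; B; D/G/C; E/H; F] holding=-
         pickup(A) → towers=[C; D/G/B; E/H; F] holding=A
     unstack(H, E) → towers=[A; C; D/G/B; E; F] holding=H
     unstack(B, G) → towers=[A; C; D/G; E/H; F] holding=B
         pickup(F) → towers=[A; C; D/G/B; E/H] holding=F
         pickup(C) → towers=[A; D/G/B; E/H; F] holding=C
none of the 5 applicable actions match → impossible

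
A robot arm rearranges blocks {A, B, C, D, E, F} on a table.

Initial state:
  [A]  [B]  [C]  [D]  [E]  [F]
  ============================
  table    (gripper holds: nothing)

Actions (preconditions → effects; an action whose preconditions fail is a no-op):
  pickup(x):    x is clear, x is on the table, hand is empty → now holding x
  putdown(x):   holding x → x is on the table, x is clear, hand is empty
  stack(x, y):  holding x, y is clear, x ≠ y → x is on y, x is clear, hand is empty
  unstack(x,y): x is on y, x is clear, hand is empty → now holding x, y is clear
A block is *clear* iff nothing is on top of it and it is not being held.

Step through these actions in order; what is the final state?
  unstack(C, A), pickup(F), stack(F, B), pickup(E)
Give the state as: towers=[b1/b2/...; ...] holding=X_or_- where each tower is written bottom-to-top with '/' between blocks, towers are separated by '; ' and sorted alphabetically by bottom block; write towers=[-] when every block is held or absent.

towers=[A; B/F; C; D] holding=E

step 1 (unstack(C, A)) [no-op]: towers=[A; B; C; D; E; F] holding=-
step 2 (pickup(F)): towers=[A; B; C; D; E] holding=F
step 3 (stack(F, B)): towers=[A; B/F; C; D; E] holding=-
step 4 (pickup(E)): towers=[A; B/F; C; D] holding=E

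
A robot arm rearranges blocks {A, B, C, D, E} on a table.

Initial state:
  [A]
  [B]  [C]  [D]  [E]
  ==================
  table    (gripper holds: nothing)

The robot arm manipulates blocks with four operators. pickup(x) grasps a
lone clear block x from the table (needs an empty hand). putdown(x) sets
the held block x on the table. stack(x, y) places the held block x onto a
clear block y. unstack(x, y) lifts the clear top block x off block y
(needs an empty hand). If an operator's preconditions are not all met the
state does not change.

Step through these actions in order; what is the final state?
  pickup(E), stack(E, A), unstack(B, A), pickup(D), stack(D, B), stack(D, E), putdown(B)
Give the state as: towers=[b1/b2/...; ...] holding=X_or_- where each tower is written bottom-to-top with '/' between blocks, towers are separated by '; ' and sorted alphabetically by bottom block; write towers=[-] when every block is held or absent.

towers=[B/A/E/D; C] holding=-

step 1 (pickup(E)): towers=[B/A; C; D] holding=E
step 2 (stack(E, A)): towers=[B/A/E; C; D] holding=-
step 3 (unstack(B, A)) [no-op]: towers=[B/A/E; C; D] holding=-
step 4 (pickup(D)): towers=[B/A/E; C] holding=D
step 5 (stack(D, B)) [no-op]: towers=[B/A/E; C] holding=D
step 6 (stack(D, E)): towers=[B/A/E/D; C] holding=-
step 7 (putdown(B)) [no-op]: towers=[B/A/E/D; C] holding=-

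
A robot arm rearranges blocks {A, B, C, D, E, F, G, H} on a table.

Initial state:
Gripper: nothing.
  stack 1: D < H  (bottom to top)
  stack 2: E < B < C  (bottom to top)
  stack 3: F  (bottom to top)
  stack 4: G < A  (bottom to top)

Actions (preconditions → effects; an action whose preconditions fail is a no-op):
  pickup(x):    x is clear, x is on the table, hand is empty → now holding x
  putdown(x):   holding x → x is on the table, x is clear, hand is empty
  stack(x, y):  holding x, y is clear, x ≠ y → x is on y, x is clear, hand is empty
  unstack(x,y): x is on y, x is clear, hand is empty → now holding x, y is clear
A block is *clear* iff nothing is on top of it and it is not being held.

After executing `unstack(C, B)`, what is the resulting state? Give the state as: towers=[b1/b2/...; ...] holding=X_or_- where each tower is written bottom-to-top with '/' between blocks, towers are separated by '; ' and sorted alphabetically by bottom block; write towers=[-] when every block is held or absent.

towers=[D/H; E/B; F; G/A] holding=C

before: towers=[D/H; E/B/C; F; G/A] holding=-
pre[unstack(C, B)]: on(C,B) yes, clear(C) yes, handempty yes
all met → apply unstack(C, B)
after:  towers=[D/H; E/B; F; G/A] holding=C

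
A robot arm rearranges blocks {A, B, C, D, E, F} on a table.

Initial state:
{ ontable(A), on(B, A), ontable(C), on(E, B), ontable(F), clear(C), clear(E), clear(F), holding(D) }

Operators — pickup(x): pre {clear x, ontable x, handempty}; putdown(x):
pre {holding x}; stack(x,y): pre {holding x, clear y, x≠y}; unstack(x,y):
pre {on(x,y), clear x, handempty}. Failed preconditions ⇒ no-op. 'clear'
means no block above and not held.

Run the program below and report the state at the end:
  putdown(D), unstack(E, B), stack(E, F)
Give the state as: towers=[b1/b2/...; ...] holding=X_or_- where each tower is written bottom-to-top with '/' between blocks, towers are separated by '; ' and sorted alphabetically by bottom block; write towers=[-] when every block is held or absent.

step 1 (putdown(D)): towers=[A/B/E; C; D; F] holding=-
step 2 (unstack(E, B)): towers=[A/B; C; D; F] holding=E
step 3 (stack(E, F)): towers=[A/B; C; D; F/E] holding=-

towers=[A/B; C; D; F/E] holding=-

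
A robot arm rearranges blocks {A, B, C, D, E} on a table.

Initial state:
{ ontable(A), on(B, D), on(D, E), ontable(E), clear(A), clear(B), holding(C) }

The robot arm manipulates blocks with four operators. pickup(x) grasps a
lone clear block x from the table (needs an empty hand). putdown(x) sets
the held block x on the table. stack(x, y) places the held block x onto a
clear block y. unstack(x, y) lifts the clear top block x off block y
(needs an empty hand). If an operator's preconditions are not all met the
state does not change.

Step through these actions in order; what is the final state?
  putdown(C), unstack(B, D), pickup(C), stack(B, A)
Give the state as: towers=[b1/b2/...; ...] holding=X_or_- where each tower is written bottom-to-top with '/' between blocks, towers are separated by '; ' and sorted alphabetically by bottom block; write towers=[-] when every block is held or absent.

towers=[A/B; C; E/D] holding=-

step 1 (putdown(C)): towers=[A; C; E/D/B] holding=-
step 2 (unstack(B, D)): towers=[A; C; E/D] holding=B
step 3 (pickup(C)) [no-op]: towers=[A; C; E/D] holding=B
step 4 (stack(B, A)): towers=[A/B; C; E/D] holding=-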